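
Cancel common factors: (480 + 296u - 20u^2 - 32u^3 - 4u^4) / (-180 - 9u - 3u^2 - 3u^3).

Euclidean algorithm in ℚ[u]:
  -4u^4 - 32u^3 - 20u^2 + 296u + 480 = ((4/3)u + 28/3)(-3u^3 - 3u^2 - 9u - 180) + (20u^2 + 620u + 2160)
  -3u^3 - 3u^2 - 9u - 180 = (-(3/20)u + 9/2)(20u^2 + 620u + 2160) + (-2475u - 9900)
  20u^2 + 620u + 2160 = (-(4/495)u - 12/55)(-2475u - 9900) + (0)
Last nonzero remainder: -2475u - 9900. Dividing through by -2475 gives the monic gcd u + 4.
Cancel u + 4 from numerator and denominator to get the reduced form.

(-120 - 44u + 16u^2 + 4u^3)/(45 - 9u + 3u^2)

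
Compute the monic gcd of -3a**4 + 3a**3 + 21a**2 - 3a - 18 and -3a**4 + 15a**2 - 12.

a**3 + 2a**2 - a - 2

Apply the Euclidean algorithm:
  -3a**4 + 3a**3 + 21a**2 - 3a - 18 = (-3a**4 + 15a**2 - 12) + (3a**3 + 6a**2 - 3a - 6)
  -3a**4 + 15a**2 - 12 = (-a + 2)(3a**3 + 6a**2 - 3a - 6) + (0)
Last nonzero remainder: 3a**3 + 6a**2 - 3a - 6. Dividing through by 3 gives the monic gcd a**3 + 2a**2 - a - 2.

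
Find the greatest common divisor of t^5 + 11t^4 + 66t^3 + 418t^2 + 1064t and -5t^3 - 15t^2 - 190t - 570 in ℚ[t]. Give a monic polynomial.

Apply the Euclidean algorithm:
  t^5 + 11t^4 + 66t^3 + 418t^2 + 1064t = (-(1/5)t^2 - (8/5)t - 4/5)(-5t^3 - 15t^2 - 190t - 570) + (-12t^2 - 456)
  -5t^3 - 15t^2 - 190t - 570 = ((5/12)t + 5/4)(-12t^2 - 456) + (0)
Last nonzero remainder: -12t^2 - 456. Dividing through by -12 gives the monic gcd t^2 + 38.

t^2 + 38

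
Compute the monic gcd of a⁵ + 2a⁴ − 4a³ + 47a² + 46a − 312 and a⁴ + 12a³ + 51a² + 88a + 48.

a² + 7a + 12

Apply the Euclidean algorithm:
  a⁵ + 2a⁴ − 4a³ + 47a² + 46a − 312 = (a − 10)(a⁴ + 12a³ + 51a² + 88a + 48) + (65a³ + 469a² + 878a + 168)
  a⁴ + 12a³ + 51a² + 88a + 48 = ((1/65)a + 311/4225)(65a³ + 469a² + 878a + 168) + ((12546/4225)a² + (87822/4225)a + 150552/4225)
  65a³ + 469a² + 878a + 168 = ((274625/12546)a + 29575/6273)((12546/4225)a² + (87822/4225)a + 150552/4225) + (0)
Last nonzero remainder: (12546/4225)a² + (87822/4225)a + 150552/4225. Dividing through by 12546/4225 gives the monic gcd a² + 7a + 12.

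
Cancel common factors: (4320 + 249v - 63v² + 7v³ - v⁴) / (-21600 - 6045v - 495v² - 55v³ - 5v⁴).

Apply the Euclidean algorithm:
  -v⁴ + 7v³ - 63v² + 249v + 4320 = (1/5)(-5v⁴ - 55v³ - 495v² - 6045v - 21600) + (18v³ + 36v² + 1458v + 8640)
  -5v⁴ - 55v³ - 495v² - 6045v - 21600 = (-(5/18)v - 5/2)(18v³ + 36v² + 1458v + 8640) + (0)
Last nonzero remainder: 18v³ + 36v² + 1458v + 8640. Dividing through by 18 gives the monic gcd v³ + 2v² + 81v + 480.
Cancel v³ + 2v² + 81v + 480 from numerator and denominator to get the reduced form.

(-9 + v)/(45 + 5v)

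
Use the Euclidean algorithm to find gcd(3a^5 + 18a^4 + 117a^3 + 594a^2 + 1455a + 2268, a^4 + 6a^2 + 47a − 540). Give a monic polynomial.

a^2 − a + 27

Apply the Euclidean algorithm:
  3a^5 + 18a^4 + 117a^3 + 594a^2 + 1455a + 2268 = (3a + 18)(a^4 + 6a^2 + 47a − 540) + (99a^3 + 345a^2 + 2229a + 11988)
  a^4 + 6a^2 + 47a − 540 = ((1/99)a − 115/3267)(99a^3 + 345a^2 + 2229a + 11988) + (−(4760/1089)a^2 + (4760/1089)a − 14280/121)
  99a^3 + 345a^2 + 2229a + 11988 = (−(107811/4760)a − 120879/1190)(−(4760/1089)a^2 + (4760/1089)a − 14280/121) + (0)
Last nonzero remainder: −(4760/1089)a^2 + (4760/1089)a − 14280/121. Dividing through by −4760/1089 gives the monic gcd a^2 − a + 27.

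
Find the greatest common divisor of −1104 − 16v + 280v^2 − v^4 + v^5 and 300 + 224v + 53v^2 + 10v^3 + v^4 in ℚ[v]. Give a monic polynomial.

Apply the Euclidean algorithm:
  v^5 − v^4 + 280v^2 − 16v − 1104 = (v − 11)(v^4 + 10v^3 + 53v^2 + 224v + 300) + (57v^3 + 639v^2 + 2148v + 2196)
  v^4 + 10v^3 + 53v^2 + 224v + 300 = ((1/57)v − 23/1083)(57v^3 + 639v^2 + 2148v + 2196) + ((10428/361)v^2 + (83424/361)v + 125136/361)
  57v^3 + 639v^2 + 2148v + 2196 = ((6859/3476)v + 22021/3476)((10428/361)v^2 + (83424/361)v + 125136/361) + (0)
Last nonzero remainder: (10428/361)v^2 + (83424/361)v + 125136/361. Dividing through by 10428/361 gives the monic gcd v^2 + 8v + 12.

12 + 8v + v^2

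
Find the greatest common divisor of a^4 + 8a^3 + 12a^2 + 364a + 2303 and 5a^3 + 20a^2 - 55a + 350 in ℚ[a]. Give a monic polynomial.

a + 7

Apply the Euclidean algorithm:
  a^4 + 8a^3 + 12a^2 + 364a + 2303 = ((1/5)a + 4/5)(5a^3 + 20a^2 - 55a + 350) + (7a^2 + 338a + 2023)
  5a^3 + 20a^2 - 55a + 350 = ((5/7)a - 1550/49)(7a^2 + 338a + 2023) + ((450400/49)a + 450400/7)
  7a^2 + 338a + 2023 = ((343/450400)a + 14161/450400)((450400/49)a + 450400/7) + (0)
Last nonzero remainder: (450400/49)a + 450400/7. Dividing through by 450400/49 gives the monic gcd a + 7.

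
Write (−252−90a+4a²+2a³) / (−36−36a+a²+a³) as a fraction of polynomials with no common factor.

(−42−8a+2a²)/(−6−5a+a²)

Apply the Euclidean algorithm:
  2a³+4a²−90a−252 = (2)(a³+a²−36a−36) + (2a²−18a−180)
  a³+a²−36a−36 = ((1/2)a+5)(2a²−18a−180) + (144a+864)
  2a²−18a−180 = ((1/72)a−5/24)(144a+864) + (0)
Last nonzero remainder: 144a+864. Dividing through by 144 gives the monic gcd a+6.
Cancel a+6 from numerator and denominator to get the reduced form.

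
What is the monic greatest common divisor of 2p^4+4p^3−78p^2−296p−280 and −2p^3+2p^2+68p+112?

p^2−5p−14

Apply the Euclidean algorithm:
  2p^4+4p^3−78p^2−296p−280 = (−p−3)(−2p^3+2p^2+68p+112) + (−4p^2+20p+56)
  −2p^3+2p^2+68p+112 = ((1/2)p+2)(−4p^2+20p+56) + (0)
Last nonzero remainder: −4p^2+20p+56. Dividing through by −4 gives the monic gcd p^2−5p−14.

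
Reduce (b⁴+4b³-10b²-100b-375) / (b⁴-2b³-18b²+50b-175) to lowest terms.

(b²+4b+15)/(b²-2b+7)

Repeated division with remainder:
  b⁴+4b³-10b²-100b-375 = (b⁴-2b³-18b²+50b-175) + (6b³+8b²-150b-200)
  b⁴-2b³-18b²+50b-175 = ((1/6)b-5/9)(6b³+8b²-150b-200) + ((103/9)b²-2575/9)
  6b³+8b²-150b-200 = ((54/103)b+72/103)((103/9)b²-2575/9) + (0)
Last nonzero remainder: (103/9)b²-2575/9. Dividing through by 103/9 gives the monic gcd b²-25.
Cancel b²-25 from numerator and denominator to get the reduced form.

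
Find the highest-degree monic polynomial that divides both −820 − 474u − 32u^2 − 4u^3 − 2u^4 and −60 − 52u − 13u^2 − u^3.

Euclidean algorithm in ℚ[u]:
  −2u^4 − 4u^3 − 32u^2 − 474u − 820 = (2u − 22)(−u^3 − 13u^2 − 52u − 60) + (−214u^2 − 1498u − 2140)
  −u^3 − 13u^2 − 52u − 60 = ((1/214)u + 3/107)(−214u^2 − 1498u − 2140) + (0)
Last nonzero remainder: −214u^2 − 1498u − 2140. Dividing through by −214 gives the monic gcd u^2 + 7u + 10.

10 + 7u + u^2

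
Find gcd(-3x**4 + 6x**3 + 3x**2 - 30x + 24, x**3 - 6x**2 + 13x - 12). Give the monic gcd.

x**2 - 3x + 4

Repeated division with remainder:
  -3x**4 + 6x**3 + 3x**2 - 30x + 24 = (-3x - 12)(x**3 - 6x**2 + 13x - 12) + (-30x**2 + 90x - 120)
  x**3 - 6x**2 + 13x - 12 = (-(1/30)x + 1/10)(-30x**2 + 90x - 120) + (0)
Last nonzero remainder: -30x**2 + 90x - 120. Dividing through by -30 gives the monic gcd x**2 - 3x + 4.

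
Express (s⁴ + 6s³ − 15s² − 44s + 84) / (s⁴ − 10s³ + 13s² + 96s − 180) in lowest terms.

Apply the Euclidean algorithm:
  s⁴ + 6s³ − 15s² − 44s + 84 = (s⁴ − 10s³ + 13s² + 96s − 180) + (16s³ − 28s² − 140s + 264)
  s⁴ − 10s³ + 13s² + 96s − 180 = ((1/16)s − 33/64)(16s³ − 28s² − 140s + 264) + ((117/16)s² + (117/16)s − 351/8)
  16s³ − 28s² − 140s + 264 = ((256/117)s − 704/117)((117/16)s² + (117/16)s − 351/8) + (0)
Last nonzero remainder: (117/16)s² + (117/16)s − 351/8. Dividing through by 117/16 gives the monic gcd s² + s − 6.
Cancel s² + s − 6 from numerator and denominator to get the reduced form.

(s² + 5s − 14)/(s² − 11s + 30)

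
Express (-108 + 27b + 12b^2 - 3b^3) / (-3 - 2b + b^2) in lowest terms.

(36 + 3b - 3b^2)/(1 + b)

Apply the Euclidean algorithm:
  -3b^3 + 12b^2 + 27b - 108 = (-3b + 6)(b^2 - 2b - 3) + (30b - 90)
  b^2 - 2b - 3 = ((1/30)b + 1/30)(30b - 90) + (0)
Last nonzero remainder: 30b - 90. Dividing through by 30 gives the monic gcd b - 3.
Cancel b - 3 from numerator and denominator to get the reduced form.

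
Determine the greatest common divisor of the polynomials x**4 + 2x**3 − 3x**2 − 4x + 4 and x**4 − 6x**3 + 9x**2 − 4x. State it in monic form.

Apply the Euclidean algorithm:
  x**4 + 2x**3 − 3x**2 − 4x + 4 = (x**4 − 6x**3 + 9x**2 − 4x) + (8x**3 − 12x**2 + 4)
  x**4 − 6x**3 + 9x**2 − 4x = ((1/8)x − 9/16)(8x**3 − 12x**2 + 4) + ((9/4)x**2 − (9/2)x + 9/4)
  8x**3 − 12x**2 + 4 = ((32/9)x + 16/9)((9/4)x**2 − (9/2)x + 9/4) + (0)
Last nonzero remainder: (9/4)x**2 − (9/2)x + 9/4. Dividing through by 9/4 gives the monic gcd x**2 − 2x + 1.

x**2 − 2x + 1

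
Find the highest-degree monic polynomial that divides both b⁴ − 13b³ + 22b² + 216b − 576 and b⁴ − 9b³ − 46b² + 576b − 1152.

b³ − 17b² + 90b − 144

Repeated division with remainder:
  b⁴ − 13b³ + 22b² + 216b − 576 = (b⁴ − 9b³ − 46b² + 576b − 1152) + (−4b³ + 68b² − 360b + 576)
  b⁴ − 9b³ − 46b² + 576b − 1152 = (−(1/4)b − 2)(−4b³ + 68b² − 360b + 576) + (0)
Last nonzero remainder: −4b³ + 68b² − 360b + 576. Dividing through by −4 gives the monic gcd b³ − 17b² + 90b − 144.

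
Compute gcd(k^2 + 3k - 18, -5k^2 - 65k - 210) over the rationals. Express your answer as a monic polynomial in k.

Repeated division with remainder:
  k^2 + 3k - 18 = (-1/5)(-5k^2 - 65k - 210) + (-10k - 60)
  -5k^2 - 65k - 210 = ((1/2)k + 7/2)(-10k - 60) + (0)
Last nonzero remainder: -10k - 60. Dividing through by -10 gives the monic gcd k + 6.

k + 6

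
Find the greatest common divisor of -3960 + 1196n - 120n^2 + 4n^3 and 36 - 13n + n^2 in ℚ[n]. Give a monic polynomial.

Repeated division with remainder:
  4n^3 - 120n^2 + 1196n - 3960 = (4n - 68)(n^2 - 13n + 36) + (168n - 1512)
  n^2 - 13n + 36 = ((1/168)n - 1/42)(168n - 1512) + (0)
Last nonzero remainder: 168n - 1512. Dividing through by 168 gives the monic gcd n - 9.

-9 + n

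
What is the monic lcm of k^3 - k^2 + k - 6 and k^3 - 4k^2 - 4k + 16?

Euclidean algorithm in ℚ[k]:
  k^3 - k^2 + k - 6 = (k^3 - 4k^2 - 4k + 16) + (3k^2 + 5k - 22)
  k^3 - 4k^2 - 4k + 16 = ((1/3)k - 17/9)(3k^2 + 5k - 22) + ((115/9)k - 230/9)
  3k^2 + 5k - 22 = ((27/115)k + 99/115)((115/9)k - 230/9) + (0)
Last nonzero remainder: (115/9)k - 230/9. Dividing through by 115/9 gives the monic gcd k - 2.
Then lcm(f, g) = f·g / gcd(f, g); expanding and making the result monic gives the answer.

k^5 - 3k^4 - 5k^3 + 4k + 48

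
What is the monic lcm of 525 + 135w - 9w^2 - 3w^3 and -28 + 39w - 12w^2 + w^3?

Euclidean algorithm in ℚ[w]:
  -3w^3 - 9w^2 + 135w + 525 = (-3)(w^3 - 12w^2 + 39w - 28) + (-45w^2 + 252w + 441)
  w^3 - 12w^2 + 39w - 28 = (-(1/45)w + 32/225)(-45w^2 + 252w + 441) + ((324/25)w - 2268/25)
  -45w^2 + 252w + 441 = (-(125/36)w - 175/36)((324/25)w - 2268/25) + (0)
Last nonzero remainder: (324/25)w - 2268/25. Dividing through by 324/25 gives the monic gcd w - 7.
Then lcm(f, g) = f·g / gcd(f, g); expanding and making the result monic gives the answer.

-700 + 695w + 62w^2 - 56w^3 - 2w^4 + w^5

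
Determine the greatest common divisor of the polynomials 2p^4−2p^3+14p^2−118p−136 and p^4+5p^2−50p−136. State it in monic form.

p^3−2p^2+9p−68

Euclidean algorithm in ℚ[p]:
  2p^4−2p^3+14p^2−118p−136 = (2)(p^4+5p^2−50p−136) + (−2p^3+4p^2−18p+136)
  p^4+5p^2−50p−136 = (−(1/2)p−1)(−2p^3+4p^2−18p+136) + (0)
Last nonzero remainder: −2p^3+4p^2−18p+136. Dividing through by −2 gives the monic gcd p^3−2p^2+9p−68.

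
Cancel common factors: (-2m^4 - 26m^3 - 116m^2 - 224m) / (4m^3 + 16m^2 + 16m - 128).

(-m^2 - 7m)/(2m - 4)

Euclidean algorithm in ℚ[m]:
  -2m^4 - 26m^3 - 116m^2 - 224m = (-(1/2)m - 9/2)(4m^3 + 16m^2 + 16m - 128) + (-36m^2 - 216m - 576)
  4m^3 + 16m^2 + 16m - 128 = (-(1/9)m + 2/9)(-36m^2 - 216m - 576) + (0)
Last nonzero remainder: -36m^2 - 216m - 576. Dividing through by -36 gives the monic gcd m^2 + 6m + 16.
Cancel m^2 + 6m + 16 from numerator and denominator to get the reduced form.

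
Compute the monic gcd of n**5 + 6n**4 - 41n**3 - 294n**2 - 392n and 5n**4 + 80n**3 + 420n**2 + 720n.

n**2 + 4n

Repeated division with remainder:
  n**5 + 6n**4 - 41n**3 - 294n**2 - 392n = ((1/5)n - 2)(5n**4 + 80n**3 + 420n**2 + 720n) + (35n**3 + 402n**2 + 1048n)
  5n**4 + 80n**3 + 420n**2 + 720n = ((1/7)n + 158/245)(35n**3 + 402n**2 + 1048n) + ((2704/245)n**2 + (10816/245)n)
  35n**3 + 402n**2 + 1048n = ((8575/2704)n + 32095/1352)((2704/245)n**2 + (10816/245)n) + (0)
Last nonzero remainder: (2704/245)n**2 + (10816/245)n. Dividing through by 2704/245 gives the monic gcd n**2 + 4n.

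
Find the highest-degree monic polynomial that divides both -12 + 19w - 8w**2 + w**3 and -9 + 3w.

-3 + w

By polynomial division,
  w**3 - 8w**2 + 19w - 12 = ((1/3)w**2 - (5/3)w + 4/3)(3w - 9) + (0)
Last nonzero remainder: 3w - 9. Dividing through by 3 gives the monic gcd w - 3.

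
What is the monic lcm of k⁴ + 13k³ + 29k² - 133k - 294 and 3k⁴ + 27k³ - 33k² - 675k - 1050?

k⁶ + 13k⁵ + 4k⁴ - 458k³ - 1019k² + 3325k + 7350

Repeated division with remainder:
  k⁴ + 13k³ + 29k² - 133k - 294 = (1/3)(3k⁴ + 27k³ - 33k² - 675k - 1050) + (4k³ + 40k² + 92k + 56)
  3k⁴ + 27k³ - 33k² - 675k - 1050 = ((3/4)k - 3/4)(4k³ + 40k² + 92k + 56) + (-72k² - 648k - 1008)
  4k³ + 40k² + 92k + 56 = (-(1/18)k - 1/18)(-72k² - 648k - 1008) + (0)
Last nonzero remainder: -72k² - 648k - 1008. Dividing through by -72 gives the monic gcd k² + 9k + 14.
Then lcm(f, g) = f·g / gcd(f, g); expanding and making the result monic gives the answer.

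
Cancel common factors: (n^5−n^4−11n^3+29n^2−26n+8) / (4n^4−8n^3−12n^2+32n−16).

Apply the Euclidean algorithm:
  n^5−n^4−11n^3+29n^2−26n+8 = ((1/4)n+1/4)(4n^4−8n^3−12n^2+32n−16) + (−6n^3+24n^2−30n+12)
  4n^4−8n^3−12n^2+32n−16 = (−(2/3)n−4/3)(−6n^3+24n^2−30n+12) + (0)
Last nonzero remainder: −6n^3+24n^2−30n+12. Dividing through by −6 gives the monic gcd n^3−4n^2+5n−2.
Cancel n^3−4n^2+5n−2 from numerator and denominator to get the reduced form.

(n^2+3n−4)/(4n+8)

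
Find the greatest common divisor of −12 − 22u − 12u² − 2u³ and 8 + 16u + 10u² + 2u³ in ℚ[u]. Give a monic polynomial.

2 + 3u + u²

Apply the Euclidean algorithm:
  −2u³ − 12u² − 22u − 12 = (−1)(2u³ + 10u² + 16u + 8) + (−2u² − 6u − 4)
  2u³ + 10u² + 16u + 8 = (−u − 2)(−2u² − 6u − 4) + (0)
Last nonzero remainder: −2u² − 6u − 4. Dividing through by −2 gives the monic gcd u² + 3u + 2.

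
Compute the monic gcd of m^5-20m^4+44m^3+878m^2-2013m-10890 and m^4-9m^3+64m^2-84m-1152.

Apply the Euclidean algorithm:
  m^5-20m^4+44m^3+878m^2-2013m-10890 = (m-11)(m^4-9m^3+64m^2-84m-1152) + (-119m^3+1666m^2-1785m-23562)
  m^4-9m^3+64m^2-84m-1152 = (-(1/119)m-5/119)(-119m^3+1666m^2-1785m-23562) + (119m^2-357m-2142)
  -119m^3+1666m^2-1785m-23562 = (-m+11)(119m^2-357m-2142) + (0)
Last nonzero remainder: 119m^2-357m-2142. Dividing through by 119 gives the monic gcd m^2-3m-18.

m^2-3m-18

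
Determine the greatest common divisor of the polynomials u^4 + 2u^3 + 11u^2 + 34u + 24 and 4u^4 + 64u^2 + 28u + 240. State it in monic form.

Repeated division with remainder:
  u^4 + 2u^3 + 11u^2 + 34u + 24 = (1/4)(4u^4 + 64u^2 + 28u + 240) + (2u^3 - 5u^2 + 27u - 36)
  4u^4 + 64u^2 + 28u + 240 = (2u + 5)(2u^3 - 5u^2 + 27u - 36) + (35u^2 - 35u + 420)
  2u^3 - 5u^2 + 27u - 36 = ((2/35)u - 3/35)(35u^2 - 35u + 420) + (0)
Last nonzero remainder: 35u^2 - 35u + 420. Dividing through by 35 gives the monic gcd u^2 - u + 12.

u^2 - u + 12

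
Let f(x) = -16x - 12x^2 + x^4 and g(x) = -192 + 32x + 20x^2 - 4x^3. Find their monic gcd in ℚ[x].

Apply the Euclidean algorithm:
  x^4 - 12x^2 - 16x = (-(1/4)x - 5/4)(-4x^3 + 20x^2 + 32x - 192) + (21x^2 - 24x - 240)
  -4x^3 + 20x^2 + 32x - 192 = (-(4/21)x + 36/49)(21x^2 - 24x - 240) + ((192/49)x - 768/49)
  21x^2 - 24x - 240 = ((343/64)x + 245/16)((192/49)x - 768/49) + (0)
Last nonzero remainder: (192/49)x - 768/49. Dividing through by 192/49 gives the monic gcd x - 4.

-4 + x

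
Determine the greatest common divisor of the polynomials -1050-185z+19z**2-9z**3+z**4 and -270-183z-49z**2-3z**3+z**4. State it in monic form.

Euclidean algorithm in ℚ[z]:
  z**4-9z**3+19z**2-185z-1050 = (z**4-3z**3-49z**2-183z-270) + (-6z**3+68z**2-2z-780)
  z**4-3z**3-49z**2-183z-270 = (-(1/6)z-25/18)(-6z**3+68z**2-2z-780) + ((406/9)z**2-(2842/9)z-4060/3)
  -6z**3+68z**2-2z-780 = (-(27/203)z+117/203)((406/9)z**2-(2842/9)z-4060/3) + (0)
Last nonzero remainder: (406/9)z**2-(2842/9)z-4060/3. Dividing through by 406/9 gives the monic gcd z**2-7z-30.

-30-7z+z**2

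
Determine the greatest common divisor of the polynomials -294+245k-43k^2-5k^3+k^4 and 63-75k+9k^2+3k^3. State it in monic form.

Repeated division with remainder:
  k^4-5k^3-43k^2+245k-294 = ((1/3)k-8/3)(3k^3+9k^2-75k+63) + (6k^2+24k-126)
  3k^3+9k^2-75k+63 = ((1/2)k-1/2)(6k^2+24k-126) + (0)
Last nonzero remainder: 6k^2+24k-126. Dividing through by 6 gives the monic gcd k^2+4k-21.

-21+4k+k^2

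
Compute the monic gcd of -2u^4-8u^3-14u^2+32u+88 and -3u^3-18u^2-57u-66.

Apply the Euclidean algorithm:
  -2u^4-8u^3-14u^2+32u+88 = ((2/3)u-4/3)(-3u^3-18u^2-57u-66) + (0)
Last nonzero remainder: -3u^3-18u^2-57u-66. Dividing through by -3 gives the monic gcd u^3+6u^2+19u+22.

u^3+6u^2+19u+22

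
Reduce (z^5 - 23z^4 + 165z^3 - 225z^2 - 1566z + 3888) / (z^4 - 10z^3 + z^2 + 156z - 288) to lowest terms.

(z^3 - 12z^2 + 9z + 162)/(z^2 + z - 12)

By polynomial division,
  z^5 - 23z^4 + 165z^3 - 225z^2 - 1566z + 3888 = (z - 13)(z^4 - 10z^3 + z^2 + 156z - 288) + (34z^3 - 368z^2 + 750z + 144)
  z^4 - 10z^3 + z^2 + 156z - 288 = ((1/34)z + 7/289)(34z^3 - 368z^2 + 750z + 144) + (-(3510/289)z^2 + (38610/289)z - 84240/289)
  34z^3 - 368z^2 + 750z + 144 = (-(4913/1755)z - 289/585)(-(3510/289)z^2 + (38610/289)z - 84240/289) + (0)
Last nonzero remainder: -(3510/289)z^2 + (38610/289)z - 84240/289. Dividing through by -3510/289 gives the monic gcd z^2 - 11z + 24.
Cancel z^2 - 11z + 24 from numerator and denominator to get the reduced form.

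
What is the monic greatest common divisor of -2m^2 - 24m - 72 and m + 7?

1

By polynomial division,
  -2m^2 - 24m - 72 = (-2m - 10)(m + 7) + (-2)
  m + 7 = (-(1/2)m - 7/2)(-2) + (0)
The last nonzero remainder is the constant -2, so the polynomials are coprime and gcd = 1.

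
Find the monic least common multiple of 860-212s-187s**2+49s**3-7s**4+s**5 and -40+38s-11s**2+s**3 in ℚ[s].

By polynomial division,
  s**5-7s**4+49s**3-187s**2-212s+860 = (s**2+4s+55)(s**3-11s**2+38s-40) + (306s**2-2142s+3060)
  s**3-11s**2+38s-40 = ((1/306)s-2/153)(306s**2-2142s+3060) + (0)
Last nonzero remainder: 306s**2-2142s+3060. Dividing through by 306 gives the monic gcd s**2-7s+10.
Then lcm(f, g) = f·g / gcd(f, g); expanding and making the result monic gives the answer.

-3440+1708s+536s**2-383s**3+77s**4-11s**5+s**6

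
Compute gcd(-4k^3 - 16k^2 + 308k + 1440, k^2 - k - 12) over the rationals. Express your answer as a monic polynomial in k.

1

Apply the Euclidean algorithm:
  -4k^3 - 16k^2 + 308k + 1440 = (-4k - 20)(k^2 - k - 12) + (240k + 1200)
  k^2 - k - 12 = ((1/240)k - 1/40)(240k + 1200) + (18)
  240k + 1200 = ((40/3)k + 200/3)(18) + (0)
The last nonzero remainder is the constant 18, so the polynomials are coprime and gcd = 1.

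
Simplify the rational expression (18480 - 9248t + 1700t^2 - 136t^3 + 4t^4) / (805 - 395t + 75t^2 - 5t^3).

(2640 - 944t + 108t^2 - 4t^3)/(115 - 40t + 5t^2)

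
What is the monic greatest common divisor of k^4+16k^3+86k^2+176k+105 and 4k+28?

k+7

Euclidean algorithm in ℚ[k]:
  k^4+16k^3+86k^2+176k+105 = ((1/4)k^3+(9/4)k^2+(23/4)k+15/4)(4k+28) + (0)
Last nonzero remainder: 4k+28. Dividing through by 4 gives the monic gcd k+7.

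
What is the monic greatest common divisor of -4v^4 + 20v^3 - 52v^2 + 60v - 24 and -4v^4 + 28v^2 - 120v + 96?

Repeated division with remainder:
  -4v^4 + 20v^3 - 52v^2 + 60v - 24 = (-4v^4 + 28v^2 - 120v + 96) + (20v^3 - 80v^2 + 180v - 120)
  -4v^4 + 28v^2 - 120v + 96 = (-(1/5)v - 4/5)(20v^3 - 80v^2 + 180v - 120) + (0)
Last nonzero remainder: 20v^3 - 80v^2 + 180v - 120. Dividing through by 20 gives the monic gcd v^3 - 4v^2 + 9v - 6.

v^3 - 4v^2 + 9v - 6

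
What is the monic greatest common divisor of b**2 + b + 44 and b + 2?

Repeated division with remainder:
  b**2 + b + 44 = (b - 1)(b + 2) + (46)
  b + 2 = ((1/46)b + 1/23)(46) + (0)
The last nonzero remainder is the constant 46, so the polynomials are coprime and gcd = 1.

1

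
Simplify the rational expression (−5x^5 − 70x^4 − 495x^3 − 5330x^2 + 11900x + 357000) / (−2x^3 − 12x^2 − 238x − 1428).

Repeated division with remainder:
  −5x^5 − 70x^4 − 495x^3 − 5330x^2 + 11900x + 357000 = ((5/2)x^2 + 20x − 170)(−2x^3 − 12x^2 − 238x − 1428) + (960x^2 + 114240)
  −2x^3 − 12x^2 − 238x − 1428 = (−(1/480)x − 1/80)(960x^2 + 114240) + (0)
Last nonzero remainder: 960x^2 + 114240. Dividing through by 960 gives the monic gcd x^2 + 119.
Cancel x^2 + 119 from numerator and denominator to get the reduced form.

(5x^3 + 70x^2 − 100x − 3000)/(2x + 12)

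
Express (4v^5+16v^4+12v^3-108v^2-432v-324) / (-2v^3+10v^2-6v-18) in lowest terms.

(-2v^3-12v^2-36v-54)/(v-3)

Repeated division with remainder:
  4v^5+16v^4+12v^3-108v^2-432v-324 = (-2v^2-18v-90)(-2v^3+10v^2-6v-18) + (648v^2-1296v-1944)
  -2v^3+10v^2-6v-18 = (-(1/324)v+1/108)(648v^2-1296v-1944) + (0)
Last nonzero remainder: 648v^2-1296v-1944. Dividing through by 648 gives the monic gcd v^2-2v-3.
Cancel v^2-2v-3 from numerator and denominator to get the reduced form.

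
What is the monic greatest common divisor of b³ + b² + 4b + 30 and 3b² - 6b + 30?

Repeated division with remainder:
  b³ + b² + 4b + 30 = ((1/3)b + 1)(3b² - 6b + 30) + (0)
Last nonzero remainder: 3b² - 6b + 30. Dividing through by 3 gives the monic gcd b² - 2b + 10.

b² - 2b + 10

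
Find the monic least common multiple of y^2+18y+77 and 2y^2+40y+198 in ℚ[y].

Euclidean algorithm in ℚ[y]:
  y^2+18y+77 = (1/2)(2y^2+40y+198) + (-2y-22)
  2y^2+40y+198 = (-y-9)(-2y-22) + (0)
Last nonzero remainder: -2y-22. Dividing through by -2 gives the monic gcd y+11.
Then lcm(f, g) = f·g / gcd(f, g); expanding and making the result monic gives the answer.

y^3+27y^2+239y+693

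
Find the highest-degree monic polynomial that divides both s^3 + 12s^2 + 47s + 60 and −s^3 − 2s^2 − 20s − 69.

s + 3

Apply the Euclidean algorithm:
  s^3 + 12s^2 + 47s + 60 = (−1)(−s^3 − 2s^2 − 20s − 69) + (10s^2 + 27s − 9)
  −s^3 − 2s^2 − 20s − 69 = (−(1/10)s + 7/100)(10s^2 + 27s − 9) + (−(2279/100)s − 6837/100)
  10s^2 + 27s − 9 = (−(1000/2279)s + 300/2279)(−(2279/100)s − 6837/100) + (0)
Last nonzero remainder: −(2279/100)s − 6837/100. Dividing through by −2279/100 gives the monic gcd s + 3.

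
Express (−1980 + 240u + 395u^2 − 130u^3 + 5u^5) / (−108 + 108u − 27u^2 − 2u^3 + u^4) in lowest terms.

Repeated division with remainder:
  5u^5 − 130u^3 + 395u^2 + 240u − 1980 = (5u + 10)(u^4 − 2u^3 − 27u^2 + 108u − 108) + (25u^3 + 125u^2 − 300u − 900)
  u^4 − 2u^3 − 27u^2 + 108u − 108 = ((1/25)u − 7/25)(25u^3 + 125u^2 − 300u − 900) + (20u^2 + 60u − 360)
  25u^3 + 125u^2 − 300u − 900 = ((5/4)u + 5/2)(20u^2 + 60u − 360) + (0)
Last nonzero remainder: 20u^2 + 60u − 360. Dividing through by 20 gives the monic gcd u^2 + 3u − 18.
Cancel u^2 + 3u − 18 from numerator and denominator to get the reduced form.

(110 + 5u − 15u^2 + 5u^3)/(6 − 5u + u^2)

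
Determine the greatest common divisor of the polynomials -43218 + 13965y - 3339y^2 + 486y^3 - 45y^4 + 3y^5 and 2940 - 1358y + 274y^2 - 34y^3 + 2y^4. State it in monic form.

-294 + 77y - 12y^2 + y^3

By polynomial division,
  3y^5 - 45y^4 + 486y^3 - 3339y^2 + 13965y - 43218 = ((3/2)y + 3)(2y^4 - 34y^3 + 274y^2 - 1358y + 2940) + (177y^3 - 2124y^2 + 13629y - 52038)
  2y^4 - 34y^3 + 274y^2 - 1358y + 2940 = ((2/177)y - 10/177)(177y^3 - 2124y^2 + 13629y - 52038) + (0)
Last nonzero remainder: 177y^3 - 2124y^2 + 13629y - 52038. Dividing through by 177 gives the monic gcd y^3 - 12y^2 + 77y - 294.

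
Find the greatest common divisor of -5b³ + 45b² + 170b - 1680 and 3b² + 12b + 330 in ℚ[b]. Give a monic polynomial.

Repeated division with remainder:
  -5b³ + 45b² + 170b - 1680 = (-(5/3)b + 65/3)(3b² + 12b + 330) + (460b - 8830)
  3b² + 12b + 330 = ((3/460)b + 3201/21160)(460b - 8830) + (3524763/2116)
  460b - 8830 = ((973360/3524763)b - 18684280/3524763)(3524763/2116) + (0)
The last nonzero remainder is the constant 3524763/2116, so the polynomials are coprime and gcd = 1.

1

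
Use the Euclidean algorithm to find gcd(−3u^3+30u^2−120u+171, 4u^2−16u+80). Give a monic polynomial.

1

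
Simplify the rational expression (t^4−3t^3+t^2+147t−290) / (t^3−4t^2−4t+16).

Euclidean algorithm in ℚ[t]:
  t^4−3t^3+t^2+147t−290 = (t+1)(t^3−4t^2−4t+16) + (9t^2+135t−306)
  t^3−4t^2−4t+16 = ((1/9)t−19/9)(9t^2+135t−306) + (315t−630)
  9t^2+135t−306 = ((1/35)t+17/35)(315t−630) + (0)
Last nonzero remainder: 315t−630. Dividing through by 315 gives the monic gcd t−2.
Cancel t−2 from numerator and denominator to get the reduced form.

(t^3−t^2−t+145)/(t^2−2t−8)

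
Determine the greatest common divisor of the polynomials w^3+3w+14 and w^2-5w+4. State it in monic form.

1

By polynomial division,
  w^3+3w+14 = (w+5)(w^2-5w+4) + (24w-6)
  w^2-5w+4 = ((1/24)w-19/96)(24w-6) + (45/16)
  24w-6 = ((128/15)w-32/15)(45/16) + (0)
The last nonzero remainder is the constant 45/16, so the polynomials are coprime and gcd = 1.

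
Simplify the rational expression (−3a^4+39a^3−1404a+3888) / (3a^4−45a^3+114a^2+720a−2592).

(−a−6)/(a+4)

By polynomial division,
  −3a^4+39a^3−1404a+3888 = (−1)(3a^4−45a^3+114a^2+720a−2592) + (−6a^3+114a^2−684a+1296)
  3a^4−45a^3+114a^2+720a−2592 = (−(1/2)a−2)(−6a^3+114a^2−684a+1296) + (0)
Last nonzero remainder: −6a^3+114a^2−684a+1296. Dividing through by −6 gives the monic gcd a^3−19a^2+114a−216.
Cancel a^3−19a^2+114a−216 from numerator and denominator to get the reduced form.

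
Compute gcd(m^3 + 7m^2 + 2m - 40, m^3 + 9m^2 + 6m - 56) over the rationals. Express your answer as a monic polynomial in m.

m^2 + 2m - 8

Apply the Euclidean algorithm:
  m^3 + 7m^2 + 2m - 40 = (m^3 + 9m^2 + 6m - 56) + (-2m^2 - 4m + 16)
  m^3 + 9m^2 + 6m - 56 = (-(1/2)m - 7/2)(-2m^2 - 4m + 16) + (0)
Last nonzero remainder: -2m^2 - 4m + 16. Dividing through by -2 gives the monic gcd m^2 + 2m - 8.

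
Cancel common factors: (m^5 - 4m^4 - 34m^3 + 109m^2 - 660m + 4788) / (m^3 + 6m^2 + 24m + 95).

(m^3 - 5m^2 - 48m + 252)/(m + 5)

Repeated division with remainder:
  m^5 - 4m^4 - 34m^3 + 109m^2 - 660m + 4788 = (m^2 - 10m + 2)(m^3 + 6m^2 + 24m + 95) + (242m^2 + 242m + 4598)
  m^3 + 6m^2 + 24m + 95 = ((1/242)m + 5/242)(242m^2 + 242m + 4598) + (0)
Last nonzero remainder: 242m^2 + 242m + 4598. Dividing through by 242 gives the monic gcd m^2 + m + 19.
Cancel m^2 + m + 19 from numerator and denominator to get the reduced form.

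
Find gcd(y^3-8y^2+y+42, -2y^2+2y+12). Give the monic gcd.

y^2-y-6

By polynomial division,
  y^3-8y^2+y+42 = (-(1/2)y+7/2)(-2y^2+2y+12) + (0)
Last nonzero remainder: -2y^2+2y+12. Dividing through by -2 gives the monic gcd y^2-y-6.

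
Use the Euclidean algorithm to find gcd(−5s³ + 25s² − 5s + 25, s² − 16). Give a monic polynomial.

By polynomial division,
  −5s³ + 25s² − 5s + 25 = (−5s + 25)(s² − 16) + (−85s + 425)
  s² − 16 = (−(1/85)s − 1/17)(−85s + 425) + (9)
  −85s + 425 = (−(85/9)s + 425/9)(9) + (0)
The last nonzero remainder is the constant 9, so the polynomials are coprime and gcd = 1.

1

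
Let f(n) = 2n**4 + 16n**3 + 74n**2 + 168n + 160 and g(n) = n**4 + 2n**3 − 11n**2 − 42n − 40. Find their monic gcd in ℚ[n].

n**2 + 4n + 5

Euclidean algorithm in ℚ[n]:
  2n**4 + 16n**3 + 74n**2 + 168n + 160 = (2)(n**4 + 2n**3 − 11n**2 − 42n − 40) + (12n**3 + 96n**2 + 252n + 240)
  n**4 + 2n**3 − 11n**2 − 42n − 40 = ((1/12)n − 1/2)(12n**3 + 96n**2 + 252n + 240) + (16n**2 + 64n + 80)
  12n**3 + 96n**2 + 252n + 240 = ((3/4)n + 3)(16n**2 + 64n + 80) + (0)
Last nonzero remainder: 16n**2 + 64n + 80. Dividing through by 16 gives the monic gcd n**2 + 4n + 5.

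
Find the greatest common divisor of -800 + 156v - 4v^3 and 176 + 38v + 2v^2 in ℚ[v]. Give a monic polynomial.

Repeated division with remainder:
  -4v^3 + 156v - 800 = (-2v + 38)(2v^2 + 38v + 176) + (-936v - 7488)
  2v^2 + 38v + 176 = (-(1/468)v - 11/468)(-936v - 7488) + (0)
Last nonzero remainder: -936v - 7488. Dividing through by -936 gives the monic gcd v + 8.

8 + v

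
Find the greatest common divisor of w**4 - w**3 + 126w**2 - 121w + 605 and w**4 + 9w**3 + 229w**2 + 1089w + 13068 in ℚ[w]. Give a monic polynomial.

w**2 + 121

By polynomial division,
  w**4 - w**3 + 126w**2 - 121w + 605 = (w**4 + 9w**3 + 229w**2 + 1089w + 13068) + (-10w**3 - 103w**2 - 1210w - 12463)
  w**4 + 9w**3 + 229w**2 + 1089w + 13068 = (-(1/10)w + 13/100)(-10w**3 - 103w**2 - 1210w - 12463) + ((12139/100)w**2 + 1468819/100)
  -10w**3 - 103w**2 - 1210w - 12463 = (-(1000/12139)w - 10300/12139)((12139/100)w**2 + 1468819/100) + (0)
Last nonzero remainder: (12139/100)w**2 + 1468819/100. Dividing through by 12139/100 gives the monic gcd w**2 + 121.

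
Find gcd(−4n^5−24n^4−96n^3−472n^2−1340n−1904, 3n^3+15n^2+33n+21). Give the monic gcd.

Euclidean algorithm in ℚ[n]:
  −4n^5−24n^4−96n^3−472n^2−1340n−1904 = (−(4/3)n^2−(4/3)n−32/3)(3n^3+15n^2+33n+21) + (−240n^2−960n−1680)
  3n^3+15n^2+33n+21 = (−(1/80)n−1/80)(−240n^2−960n−1680) + (0)
Last nonzero remainder: −240n^2−960n−1680. Dividing through by −240 gives the monic gcd n^2+4n+7.

n^2+4n+7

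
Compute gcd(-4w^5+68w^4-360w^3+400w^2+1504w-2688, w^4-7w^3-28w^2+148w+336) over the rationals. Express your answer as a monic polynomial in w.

By polynomial division,
  -4w^5+68w^4-360w^3+400w^2+1504w-2688 = (-4w+40)(w^4-7w^3-28w^2+148w+336) + (-192w^3+2112w^2-3072w-16128)
  w^4-7w^3-28w^2+148w+336 = (-(1/192)w-1/48)(-192w^3+2112w^2-3072w-16128) + (0)
Last nonzero remainder: -192w^3+2112w^2-3072w-16128. Dividing through by -192 gives the monic gcd w^3-11w^2+16w+84.

w^3-11w^2+16w+84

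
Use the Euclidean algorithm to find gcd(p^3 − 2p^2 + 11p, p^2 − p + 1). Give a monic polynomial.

1

Repeated division with remainder:
  p^3 − 2p^2 + 11p = (p − 1)(p^2 − p + 1) + (9p + 1)
  p^2 − p + 1 = ((1/9)p − 10/81)(9p + 1) + (91/81)
  9p + 1 = ((729/91)p + 81/91)(91/81) + (0)
The last nonzero remainder is the constant 91/81, so the polynomials are coprime and gcd = 1.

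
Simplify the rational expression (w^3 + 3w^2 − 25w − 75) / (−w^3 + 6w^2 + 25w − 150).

(−w − 3)/(w − 6)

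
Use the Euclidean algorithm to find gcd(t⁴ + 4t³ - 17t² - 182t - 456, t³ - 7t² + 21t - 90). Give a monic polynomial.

Apply the Euclidean algorithm:
  t⁴ + 4t³ - 17t² - 182t - 456 = (t + 11)(t³ - 7t² + 21t - 90) + (39t² - 323t + 534)
  t³ - 7t² + 21t - 90 = ((1/39)t + 50/1521)(39t² - 323t + 534) + ((27265/1521)t - 54530/507)
  39t² - 323t + 534 = ((59319/27265)t - 135369/27265)((27265/1521)t - 54530/507) + (0)
Last nonzero remainder: (27265/1521)t - 54530/507. Dividing through by 27265/1521 gives the monic gcd t - 6.

t - 6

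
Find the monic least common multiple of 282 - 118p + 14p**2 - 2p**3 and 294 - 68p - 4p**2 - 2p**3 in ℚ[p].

By polynomial division,
  -2p**3 + 14p**2 - 118p + 282 = (-2p**3 - 4p**2 - 68p + 294) + (18p**2 - 50p - 12)
  -2p**3 - 4p**2 - 68p + 294 = (-(1/9)p - 43/81)(18p**2 - 50p - 12) + (-(7766/81)p + 7766/27)
  18p**2 - 50p - 12 = (-(729/3883)p - 162/3883)(-(7766/81)p + 7766/27) + (0)
Last nonzero remainder: -(7766/81)p + 7766/27. Dividing through by -7766/81 gives the monic gcd p - 3.
Then lcm(f, g) = f·g / gcd(f, g); expanding and making the result monic gives the answer.

-6909 + 2186p - 189p**2 + 73p**3 - 2p**4 + p**5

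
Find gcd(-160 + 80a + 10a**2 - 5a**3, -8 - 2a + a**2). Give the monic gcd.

-4 + a

Euclidean algorithm in ℚ[a]:
  -5a**3 + 10a**2 + 80a - 160 = (-5a)(a**2 - 2a - 8) + (40a - 160)
  a**2 - 2a - 8 = ((1/40)a + 1/20)(40a - 160) + (0)
Last nonzero remainder: 40a - 160. Dividing through by 40 gives the monic gcd a - 4.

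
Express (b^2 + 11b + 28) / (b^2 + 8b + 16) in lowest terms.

(b + 7)/(b + 4)

Apply the Euclidean algorithm:
  b^2 + 11b + 28 = (b^2 + 8b + 16) + (3b + 12)
  b^2 + 8b + 16 = ((1/3)b + 4/3)(3b + 12) + (0)
Last nonzero remainder: 3b + 12. Dividing through by 3 gives the monic gcd b + 4.
Cancel b + 4 from numerator and denominator to get the reduced form.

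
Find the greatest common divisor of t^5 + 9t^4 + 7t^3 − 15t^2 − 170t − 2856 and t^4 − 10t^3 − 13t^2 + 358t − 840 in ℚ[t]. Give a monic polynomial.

Apply the Euclidean algorithm:
  t^5 + 9t^4 + 7t^3 − 15t^2 − 170t − 2856 = (t + 19)(t^4 − 10t^3 − 13t^2 + 358t − 840) + (210t^3 − 126t^2 − 6132t + 13104)
  t^4 − 10t^3 − 13t^2 + 358t − 840 = ((1/210)t − 47/1050)(210t^3 − 126t^2 − 6132t + 13104) + ((264/25)t^2 + (528/25)t − 6336/25)
  210t^3 − 126t^2 − 6132t + 13104 = ((875/44)t − 2275/44)((264/25)t^2 + (528/25)t − 6336/25) + (0)
Last nonzero remainder: (264/25)t^2 + (528/25)t − 6336/25. Dividing through by 264/25 gives the monic gcd t^2 + 2t − 24.

t^2 + 2t − 24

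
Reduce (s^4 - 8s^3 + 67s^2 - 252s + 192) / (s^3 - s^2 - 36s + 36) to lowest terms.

Euclidean algorithm in ℚ[s]:
  s^4 - 8s^3 + 67s^2 - 252s + 192 = (s - 7)(s^3 - s^2 - 36s + 36) + (96s^2 - 540s + 444)
  s^3 - s^2 - 36s + 36 = ((1/96)s + 37/768)(96s^2 - 540s + 444) + (-(935/64)s + 935/64)
  96s^2 - 540s + 444 = (-(6144/935)s + 28416/935)(-(935/64)s + 935/64) + (0)
Last nonzero remainder: -(935/64)s + 935/64. Dividing through by -935/64 gives the monic gcd s - 1.
Cancel s - 1 from numerator and denominator to get the reduced form.

(s^3 - 7s^2 + 60s - 192)/(s^2 - 36)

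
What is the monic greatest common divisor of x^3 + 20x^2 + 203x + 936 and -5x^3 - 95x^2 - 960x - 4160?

x^2 + 11x + 104

Euclidean algorithm in ℚ[x]:
  x^3 + 20x^2 + 203x + 936 = (-1/5)(-5x^3 - 95x^2 - 960x - 4160) + (x^2 + 11x + 104)
  -5x^3 - 95x^2 - 960x - 4160 = (-5x - 40)(x^2 + 11x + 104) + (0)
The last nonzero remainder x^2 + 11x + 104 is already monic.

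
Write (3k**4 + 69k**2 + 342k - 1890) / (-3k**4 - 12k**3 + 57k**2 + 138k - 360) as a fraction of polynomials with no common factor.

(-k**2 + 2k - 42)/(k**2 + 2k - 8)

Apply the Euclidean algorithm:
  3k**4 + 69k**2 + 342k - 1890 = (-1)(-3k**4 - 12k**3 + 57k**2 + 138k - 360) + (-12k**3 + 126k**2 + 480k - 2250)
  -3k**4 - 12k**3 + 57k**2 + 138k - 360 = ((1/4)k + 29/8)(-12k**3 + 126k**2 + 480k - 2250) + (-(2079/4)k**2 - (2079/2)k + 31185/4)
  -12k**3 + 126k**2 + 480k - 2250 = ((16/693)k - 200/693)(-(2079/4)k**2 - (2079/2)k + 31185/4) + (0)
Last nonzero remainder: -(2079/4)k**2 - (2079/2)k + 31185/4. Dividing through by -2079/4 gives the monic gcd k**2 + 2k - 15.
Cancel k**2 + 2k - 15 from numerator and denominator to get the reduced form.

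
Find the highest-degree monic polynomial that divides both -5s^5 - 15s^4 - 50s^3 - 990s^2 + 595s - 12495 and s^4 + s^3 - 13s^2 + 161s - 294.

s^3 + 3s^2 - 7s + 147

Repeated division with remainder:
  -5s^5 - 15s^4 - 50s^3 - 990s^2 + 595s - 12495 = (-5s - 10)(s^4 + s^3 - 13s^2 + 161s - 294) + (-105s^3 - 315s^2 + 735s - 15435)
  s^4 + s^3 - 13s^2 + 161s - 294 = (-(1/105)s + 2/105)(-105s^3 - 315s^2 + 735s - 15435) + (0)
Last nonzero remainder: -105s^3 - 315s^2 + 735s - 15435. Dividing through by -105 gives the monic gcd s^3 + 3s^2 - 7s + 147.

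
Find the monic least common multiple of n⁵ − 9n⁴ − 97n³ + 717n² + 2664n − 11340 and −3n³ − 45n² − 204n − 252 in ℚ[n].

Euclidean algorithm in ℚ[n]:
  n⁵ − 9n⁴ − 97n³ + 717n² + 2664n − 11340 = (−(1/3)n² + 8n − 65)(−3n³ − 45n² − 204n − 252) + (−660n² − 8580n − 27720)
  −3n³ − 45n² − 204n − 252 = ((1/220)n + 1/110)(−660n² − 8580n − 27720) + (0)
Last nonzero remainder: −660n² − 8580n − 27720. Dividing through by −660 gives the monic gcd n² + 13n + 42.
Then lcm(f, g) = f·g / gcd(f, g); expanding and making the result monic gives the answer.

n⁶ − 7n⁵ − 115n⁴ + 523n³ + 4098n² − 6012n − 22680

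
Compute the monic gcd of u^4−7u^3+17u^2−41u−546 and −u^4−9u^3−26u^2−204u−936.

u^2−3u+26

Repeated division with remainder:
  u^4−7u^3+17u^2−41u−546 = (−1)(−u^4−9u^3−26u^2−204u−936) + (−16u^3−9u^2−245u−1482)
  −u^4−9u^3−26u^2−204u−936 = ((1/16)u+135/256)(−16u^3−9u^2−245u−1482) + (−(1521/256)u^2+(4563/256)u−19773/128)
  −16u^3−9u^2−245u−1482 = ((4096/1521)u+4864/507)(−(1521/256)u^2+(4563/256)u−19773/128) + (0)
Last nonzero remainder: −(1521/256)u^2+(4563/256)u−19773/128. Dividing through by −1521/256 gives the monic gcd u^2−3u+26.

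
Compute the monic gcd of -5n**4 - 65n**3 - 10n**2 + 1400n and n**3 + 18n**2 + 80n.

By polynomial division,
  -5n**4 - 65n**3 - 10n**2 + 1400n = (-5n + 25)(n**3 + 18n**2 + 80n) + (-60n**2 - 600n)
  n**3 + 18n**2 + 80n = (-(1/60)n - 2/15)(-60n**2 - 600n) + (0)
Last nonzero remainder: -60n**2 - 600n. Dividing through by -60 gives the monic gcd n**2 + 10n.

n**2 + 10n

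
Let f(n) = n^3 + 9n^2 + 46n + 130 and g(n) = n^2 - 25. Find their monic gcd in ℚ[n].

n + 5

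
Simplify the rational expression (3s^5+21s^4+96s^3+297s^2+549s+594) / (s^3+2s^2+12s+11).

By polynomial division,
  3s^5+21s^4+96s^3+297s^2+549s+594 = (3s^2+15s+30)(s^3+2s^2+12s+11) + (24s^2+24s+264)
  s^3+2s^2+12s+11 = ((1/24)s+1/24)(24s^2+24s+264) + (0)
Last nonzero remainder: 24s^2+24s+264. Dividing through by 24 gives the monic gcd s^2+s+11.
Cancel s^2+s+11 from numerator and denominator to get the reduced form.

(3s^3+18s^2+45s+54)/(s+1)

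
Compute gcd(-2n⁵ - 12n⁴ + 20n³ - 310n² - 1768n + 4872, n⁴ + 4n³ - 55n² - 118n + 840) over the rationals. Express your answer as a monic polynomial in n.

n² + 13n + 42

Euclidean algorithm in ℚ[n]:
  -2n⁵ - 12n⁴ + 20n³ - 310n² - 1768n + 4872 = (-2n - 4)(n⁴ + 4n³ - 55n² - 118n + 840) + (-74n³ - 766n² - 560n + 8232)
  n⁴ + 4n³ - 55n² - 118n + 840 = (-(1/74)n + 235/2738)(-74n³ - 766n² - 560n + 8232) + ((4350/1369)n² + (56550/1369)n + 182700/1369)
  -74n³ - 766n² - 560n + 8232 = (-(50653/2175)n + 134162/2175)((4350/1369)n² + (56550/1369)n + 182700/1369) + (0)
Last nonzero remainder: (4350/1369)n² + (56550/1369)n + 182700/1369. Dividing through by 4350/1369 gives the monic gcd n² + 13n + 42.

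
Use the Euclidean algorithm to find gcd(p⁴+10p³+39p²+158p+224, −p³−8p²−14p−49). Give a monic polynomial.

Apply the Euclidean algorithm:
  p⁴+10p³+39p²+158p+224 = (−p−2)(−p³−8p²−14p−49) + (9p²+81p+126)
  −p³−8p²−14p−49 = (−(1/9)p+1/9)(9p²+81p+126) + (−9p−63)
  9p²+81p+126 = (−p−2)(−9p−63) + (0)
Last nonzero remainder: −9p−63. Dividing through by −9 gives the monic gcd p+7.

p+7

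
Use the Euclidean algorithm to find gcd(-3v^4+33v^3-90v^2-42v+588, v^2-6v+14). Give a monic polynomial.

v^2-6v+14

By polynomial division,
  -3v^4+33v^3-90v^2-42v+588 = (-3v^2+15v+42)(v^2-6v+14) + (0)
The last nonzero remainder v^2-6v+14 is already monic.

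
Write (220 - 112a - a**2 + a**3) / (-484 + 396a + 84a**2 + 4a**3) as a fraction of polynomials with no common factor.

(20 - 12a + a**2)/(-44 + 40a + 4a**2)

By polynomial division,
  a**3 - a**2 - 112a + 220 = (1/4)(4a**3 + 84a**2 + 396a - 484) + (-22a**2 - 211a + 341)
  4a**3 + 84a**2 + 396a - 484 = (-(2/11)a - 251/121)(-22a**2 - 211a + 341) + ((2457/121)a + 2457/11)
  -22a**2 - 211a + 341 = (-(2662/2457)a + 3751/2457)((2457/121)a + 2457/11) + (0)
Last nonzero remainder: (2457/121)a + 2457/11. Dividing through by 2457/121 gives the monic gcd a + 11.
Cancel a + 11 from numerator and denominator to get the reduced form.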